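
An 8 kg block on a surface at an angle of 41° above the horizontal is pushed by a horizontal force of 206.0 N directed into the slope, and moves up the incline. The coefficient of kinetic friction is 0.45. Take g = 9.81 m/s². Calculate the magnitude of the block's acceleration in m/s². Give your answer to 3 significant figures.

2.06 m/s²

The horizontal push has components F cos 41° = 206.0 × 0.7547 = 155.468 N up the incline and F sin 41° = 206.0 × 0.6561 = 135.157 N pressing into the surface.
The normal force is therefore N = mg cos 41° + F sin 41° = 59.229 + 135.157 = 194.386 N, and kinetic friction down the slope is μN = 0.45 × 194.386 = 87.474 N.
Along the incline: F cos 41° − mg sin 41° − μN = ma, so 155.468 − 51.491 − 87.474 = 8 a, giving a = 2.0629 m/s².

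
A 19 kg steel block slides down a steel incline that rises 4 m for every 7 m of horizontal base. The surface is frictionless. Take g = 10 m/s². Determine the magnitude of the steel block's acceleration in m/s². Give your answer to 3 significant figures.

Resolving the weight along the incline: the component pulling the steel block down the slope is mg sin 29.74° = 19 × 10 × 0.4961 = 94.259 N, and the normal force is N = mg cos 29.74° = 19 × 10 × 0.8682 = 164.958 N.
With no friction the net force along the incline is 94.259 N, so a = g sin 29.74° = 94.259 / 19 = 4.9610 m/s².

4.96 m/s²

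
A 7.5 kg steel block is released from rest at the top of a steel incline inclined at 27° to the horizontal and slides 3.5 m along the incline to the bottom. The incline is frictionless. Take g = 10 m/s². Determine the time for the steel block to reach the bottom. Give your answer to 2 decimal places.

The weight component along the incline is mg sin 27° = 34.049 N and the normal force is N = mg cos 27° = 66.825 N.
With no friction, a = g sin 27° = 4.5399 m/s².
Starting from rest, L = ½at², so t = √(2L/a) = √(2 × 3.5 / 4.5399) = 1.2417 s.

1.24 s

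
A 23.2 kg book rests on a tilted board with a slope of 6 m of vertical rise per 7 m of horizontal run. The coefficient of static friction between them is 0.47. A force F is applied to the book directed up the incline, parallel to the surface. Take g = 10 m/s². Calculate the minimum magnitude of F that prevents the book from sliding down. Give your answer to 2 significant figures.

The normal force is N = mg cos 40.60° = 176.148 N. With F at its minimum the book is on the verge of sliding down, so static friction is at its maximum μ_s N = 0.47 × 176.148 = 82.790 N and acts up the slope.
Equilibrium along the incline: F + μ_s N = mg sin 40.60°, so F = 150.984 − 82.790 = 68.194 N.

68 N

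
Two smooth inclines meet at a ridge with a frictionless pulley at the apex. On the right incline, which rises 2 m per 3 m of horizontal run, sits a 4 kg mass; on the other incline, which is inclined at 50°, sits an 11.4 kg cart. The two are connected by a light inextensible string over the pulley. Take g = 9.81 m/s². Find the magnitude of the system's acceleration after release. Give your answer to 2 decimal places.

4.15 m/s²

Resolve each weight along its own incline: the 4 kg mass has component 4 × 9.81 × sin 33.69° = 21.766 N down its slope, and the 11.4 kg mass has 11.4 × 9.81 × sin 50° = 85.670 N down its slope.
The 11.4 kg side's 85.670 N exceeds the other side's 21.766 N, so that mass slides down and the 4 kg mass slides up. Taking that direction as positive, Newton's second law for the whole system gives 85.670 − 21.766 = (4 + 11.4) a, so a = 63.904 / 15.4 = 4.1496 m/s².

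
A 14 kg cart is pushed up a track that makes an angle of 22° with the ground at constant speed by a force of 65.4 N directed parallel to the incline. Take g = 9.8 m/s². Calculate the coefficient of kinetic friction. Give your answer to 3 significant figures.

At constant speed ΣF = 0 along the incline. The applied 65.4 N acts up the slope; the weight component mg sin 22° = 51.396 N and kinetic friction μN both act down the slope.
So 65.4 = 51.396 + μ × 127.210, giving μ = (65.4 − 51.396) / 127.210 = 0.1101.

0.110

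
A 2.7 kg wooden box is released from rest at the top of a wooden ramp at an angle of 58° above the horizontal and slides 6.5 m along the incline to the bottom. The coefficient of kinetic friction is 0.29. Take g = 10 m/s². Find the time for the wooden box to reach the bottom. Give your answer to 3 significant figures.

1.37 s

The weight component along the incline is mg sin 58° = 22.897 N and the normal force is N = mg cos 58° = 14.308 N.
Friction up the slope is f = μN = 0.29 × 14.308 = 4.149 N, so the net downslope force is 22.897 − 4.149 = 18.748 N and a = 18.748 / 2.7 = 6.9437 m/s².
Starting from rest, L = ½at², so t = √(2L/a) = √(2 × 6.5 / 6.9437) = 1.3683 s.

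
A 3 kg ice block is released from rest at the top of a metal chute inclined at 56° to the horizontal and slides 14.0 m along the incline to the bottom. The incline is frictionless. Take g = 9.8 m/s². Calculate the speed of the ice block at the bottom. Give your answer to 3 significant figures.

The weight component along the incline is mg sin 56° = 24.374 N and the normal force is N = mg cos 56° = 16.440 N.
With no friction, a = g sin 56° = 8.1246 m/s².
Starting from rest over a distance of 14.0 m, v² = 2aL = 2 × 8.1246 × 14.0 = 227.4888, so v = 15.0827 m/s.

15.1 m/s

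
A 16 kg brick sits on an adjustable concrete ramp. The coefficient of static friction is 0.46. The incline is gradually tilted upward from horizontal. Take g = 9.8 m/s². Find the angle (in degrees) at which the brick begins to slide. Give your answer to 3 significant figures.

At the threshold of sliding, static friction is at its maximum μ_s N and exactly balances the weight component along the incline: mg sin θ = μ_s mg cos θ.
Hence tan θ = μ_s = 0.46, so θ = arctan(0.46) = 24.7024°.

24.7°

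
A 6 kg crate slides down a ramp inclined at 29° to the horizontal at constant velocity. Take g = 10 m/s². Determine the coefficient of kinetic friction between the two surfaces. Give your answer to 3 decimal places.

At constant velocity the net force along the incline is zero: mg sin 29° = μ mg cos 29°.
So μ = tan 29° = 0.4848 / 0.8746 = 0.5543.

0.554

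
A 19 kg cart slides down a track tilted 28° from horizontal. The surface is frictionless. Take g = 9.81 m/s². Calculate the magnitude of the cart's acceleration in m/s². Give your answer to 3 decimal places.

Resolving the weight along the incline: the component pulling the cart down the slope is mg sin 28° = 19 × 9.81 × 0.4695 = 87.510 N, and the normal force is N = mg cos 28° = 19 × 9.81 × 0.8829 = 164.564 N.
With no friction the net force along the incline is 87.510 N, so a = g sin 28° = 87.510 / 19 = 4.6058 m/s².

4.606 m/s²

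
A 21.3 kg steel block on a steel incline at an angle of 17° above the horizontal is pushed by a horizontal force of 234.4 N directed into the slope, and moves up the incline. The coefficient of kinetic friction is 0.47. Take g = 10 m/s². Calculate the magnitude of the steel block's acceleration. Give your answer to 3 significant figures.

1.59 m/s²

The horizontal push has components F cos 17° = 234.4 × 0.9563 = 224.157 N up the incline and F sin 17° = 234.4 × 0.2924 = 68.539 N pressing into the surface.
The normal force is therefore N = mg cos 17° + F sin 17° = 203.692 + 68.539 = 272.231 N, and kinetic friction down the slope is μN = 0.47 × 272.231 = 127.949 N.
Along the incline: F cos 17° − mg sin 17° − μN = ma, so 224.157 − 62.281 − 127.949 = 21.3 a, giving a = 1.5928 m/s².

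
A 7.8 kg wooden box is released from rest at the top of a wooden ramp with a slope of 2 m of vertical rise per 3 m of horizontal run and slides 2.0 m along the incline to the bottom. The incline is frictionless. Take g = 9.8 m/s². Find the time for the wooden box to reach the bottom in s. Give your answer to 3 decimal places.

0.858 s

The weight component along the incline is mg sin 33.69° = 42.401 N and the normal force is N = mg cos 33.69° = 63.602 N.
With no friction, a = g sin 33.69° = 5.4361 m/s².
Starting from rest, L = ½at², so t = √(2L/a) = √(2 × 2.0 / 5.4361) = 0.8578 s.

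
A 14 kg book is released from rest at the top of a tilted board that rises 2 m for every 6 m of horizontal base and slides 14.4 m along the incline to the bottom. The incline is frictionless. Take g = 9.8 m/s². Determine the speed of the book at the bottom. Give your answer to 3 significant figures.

The weight component along the incline is mg sin 18.43° = 43.386 N and the normal force is N = mg cos 18.43° = 130.159 N.
With no friction, a = g sin 18.43° = 3.0990 m/s².
Starting from rest over a distance of 14.4 m, v² = 2aL = 2 × 3.0990 × 14.4 = 89.2512, so v = 9.4473 m/s.

9.45 m/s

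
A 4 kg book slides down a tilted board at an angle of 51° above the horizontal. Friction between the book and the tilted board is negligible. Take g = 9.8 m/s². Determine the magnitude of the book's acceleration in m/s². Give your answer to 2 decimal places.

7.62 m/s²

Resolving the weight along the incline: the component pulling the book down the slope is mg sin 51° = 4 × 9.8 × 0.7771 = 30.462 N, and the normal force is N = mg cos 51° = 4 × 9.8 × 0.6293 = 24.669 N.
With no friction the net force along the incline is 30.462 N, so a = g sin 51° = 30.462 / 4 = 7.6155 m/s².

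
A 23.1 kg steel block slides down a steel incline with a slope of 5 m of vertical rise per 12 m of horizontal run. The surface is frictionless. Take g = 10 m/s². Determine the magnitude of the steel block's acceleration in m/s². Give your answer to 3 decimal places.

3.846 m/s²

Resolving the weight along the incline: the component pulling the steel block down the slope is mg sin 22.62° = 23.1 × 10 × 0.3846 = 88.843 N, and the normal force is N = mg cos 22.62° = 23.1 × 10 × 0.9231 = 213.236 N.
With no friction the net force along the incline is 88.843 N, so a = g sin 22.62° = 88.843 / 23.1 = 3.8460 m/s².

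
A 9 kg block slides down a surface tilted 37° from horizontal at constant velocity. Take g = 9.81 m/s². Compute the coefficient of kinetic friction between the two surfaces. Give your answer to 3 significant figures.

0.754

At constant velocity the net force along the incline is zero: mg sin 37° = μ mg cos 37°.
So μ = tan 37° = 0.6018 / 0.7986 = 0.7536.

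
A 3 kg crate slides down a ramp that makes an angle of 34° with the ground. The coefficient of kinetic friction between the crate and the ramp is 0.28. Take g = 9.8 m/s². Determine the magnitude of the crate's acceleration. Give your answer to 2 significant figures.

Resolving the weight along the incline: the component pulling the crate down the slope is mg sin 34° = 3 × 9.8 × 0.5592 = 16.440 N, and the normal force is N = mg cos 34° = 3 × 9.8 × 0.8290 = 24.373 N.
Kinetic friction acts up the slope with magnitude f = μN = 0.28 × 24.373 = 6.824 N.
Net force along the incline is 16.440 − 6.824 = 9.616 N, so a = 9.616 / 3 = 3.2053 m/s².

3.2 m/s²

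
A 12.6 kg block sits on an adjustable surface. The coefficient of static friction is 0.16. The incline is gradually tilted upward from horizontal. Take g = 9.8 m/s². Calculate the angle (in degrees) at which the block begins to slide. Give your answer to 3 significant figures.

9.09°

At the threshold of sliding, static friction is at its maximum μ_s N and exactly balances the weight component along the incline: mg sin θ = μ_s mg cos θ.
Hence tan θ = μ_s = 0.16, so θ = arctan(0.16) = 9.0903°.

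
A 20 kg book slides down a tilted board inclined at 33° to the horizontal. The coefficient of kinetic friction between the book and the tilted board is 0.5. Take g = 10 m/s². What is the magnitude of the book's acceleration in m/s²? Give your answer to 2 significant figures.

Resolving the weight along the incline: the component pulling the book down the slope is mg sin 33° = 20 × 10 × 0.5446 = 108.920 N, and the normal force is N = mg cos 33° = 20 × 10 × 0.8387 = 167.740 N.
Kinetic friction acts up the slope with magnitude f = μN = 0.5 × 167.740 = 83.870 N.
Net force along the incline is 108.920 − 83.870 = 25.050 N, so a = 25.050 / 20 = 1.2525 m/s².

1.3 m/s²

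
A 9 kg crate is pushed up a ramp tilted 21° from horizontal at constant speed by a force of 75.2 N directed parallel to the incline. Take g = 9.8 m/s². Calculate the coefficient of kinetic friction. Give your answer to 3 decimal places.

At constant speed ΣF = 0 along the incline. The applied 75.2 N acts up the slope; the weight component mg sin 21° = 31.608 N and kinetic friction μN both act down the slope.
So 75.2 = 31.608 + μ × 82.342, giving μ = (75.2 − 31.608) / 82.342 = 0.5294.

0.529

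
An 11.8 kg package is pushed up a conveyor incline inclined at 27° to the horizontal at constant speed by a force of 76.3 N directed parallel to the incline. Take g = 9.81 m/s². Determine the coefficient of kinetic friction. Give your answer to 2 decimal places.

At constant speed ΣF = 0 along the incline. The applied 76.3 N acts up the slope; the weight component mg sin 27° = 52.553 N and kinetic friction μN both act down the slope.
So 76.3 = 52.553 + μ × 103.141, giving μ = (76.3 − 52.553) / 103.141 = 0.2302.

0.23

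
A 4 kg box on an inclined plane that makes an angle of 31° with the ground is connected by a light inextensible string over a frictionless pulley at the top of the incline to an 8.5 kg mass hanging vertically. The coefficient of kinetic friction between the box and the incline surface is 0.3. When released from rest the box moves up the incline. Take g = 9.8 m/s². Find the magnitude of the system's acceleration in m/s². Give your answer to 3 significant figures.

4.24 m/s²

For the box on the incline: the weight component along the slope is m₁g sin 31° = 4 × 9.8 × 0.5150 = 20.188 N and the normal force is N = m₁g cos 31° = 33.601 N.
Kinetic friction opposes the box's motion up the incline: f = μN = 0.3 × 33.601 = 10.080 N acting down the slope.
Newton's second law for the box (up-slope positive): T − 20.188 − 10.080 = 4 a. For the hanging mass (downward positive): 8.5 × 9.8 − T = 8.5 a.
Adding the two equations eliminates T: 53.032 = 12.5 a, so a = 4.2426 m/s².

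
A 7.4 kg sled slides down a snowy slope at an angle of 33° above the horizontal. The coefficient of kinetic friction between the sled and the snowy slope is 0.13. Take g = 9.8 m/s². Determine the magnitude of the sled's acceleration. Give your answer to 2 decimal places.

4.27 m/s²

Resolving the weight along the incline: the component pulling the sled down the slope is mg sin 33° = 7.4 × 9.8 × 0.5446 = 39.494 N, and the normal force is N = mg cos 33° = 7.4 × 9.8 × 0.8387 = 60.823 N.
Kinetic friction acts up the slope with magnitude f = μN = 0.13 × 60.823 = 7.907 N.
Net force along the incline is 39.494 − 7.907 = 31.587 N, so a = 31.587 / 7.4 = 4.2685 m/s².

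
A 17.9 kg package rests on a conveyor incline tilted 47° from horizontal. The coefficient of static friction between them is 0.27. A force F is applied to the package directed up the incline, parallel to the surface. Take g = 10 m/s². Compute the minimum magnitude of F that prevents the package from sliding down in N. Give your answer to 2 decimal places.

97.95 N

The normal force is N = mg cos 47° = 122.078 N. With F at its minimum the package is on the verge of sliding down, so static friction is at its maximum μ_s N = 0.27 × 122.078 = 32.961 N and acts up the slope.
Equilibrium along the incline: F + μ_s N = mg sin 47°, so F = 130.912 − 32.961 = 97.951 N.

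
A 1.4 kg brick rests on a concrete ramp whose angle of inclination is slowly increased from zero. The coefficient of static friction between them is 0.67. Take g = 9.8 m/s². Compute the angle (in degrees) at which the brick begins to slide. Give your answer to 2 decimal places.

At the threshold of sliding, static friction is at its maximum μ_s N and exactly balances the weight component along the incline: mg sin θ = μ_s mg cos θ.
Hence tan θ = μ_s = 0.67, so θ = arctan(0.67) = 33.8221°.

33.82°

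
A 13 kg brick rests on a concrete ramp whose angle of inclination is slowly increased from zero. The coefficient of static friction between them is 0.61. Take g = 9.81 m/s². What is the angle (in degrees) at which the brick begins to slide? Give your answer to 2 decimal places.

At the threshold of sliding, static friction is at its maximum μ_s N and exactly balances the weight component along the incline: mg sin θ = μ_s mg cos θ.
Hence tan θ = μ_s = 0.61, so θ = arctan(0.61) = 31.3832°.

31.38°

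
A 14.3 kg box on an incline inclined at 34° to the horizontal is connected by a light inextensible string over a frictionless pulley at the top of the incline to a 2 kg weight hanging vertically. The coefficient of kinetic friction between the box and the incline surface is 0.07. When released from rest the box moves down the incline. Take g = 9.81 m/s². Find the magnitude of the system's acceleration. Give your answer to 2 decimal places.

3.11 m/s²

For the box on the incline: the weight component along the slope is m₁g sin 34° = 14.3 × 9.81 × 0.5592 = 78.446 N and the normal force is N = m₁g cos 34° = 116.300 N.
Kinetic friction opposes the box's motion down the incline: f = μN = 0.07 × 116.300 = 8.141 N acting up the slope.
Newton's second law for the box (down-slope positive): 78.446 − 8.141 − T = 14.3 a. For the hanging weight (upward positive): T − 2 × 9.81 = 2 a.
Adding the two equations eliminates T: 50.685 = 16.3 a, so a = 3.1095 m/s².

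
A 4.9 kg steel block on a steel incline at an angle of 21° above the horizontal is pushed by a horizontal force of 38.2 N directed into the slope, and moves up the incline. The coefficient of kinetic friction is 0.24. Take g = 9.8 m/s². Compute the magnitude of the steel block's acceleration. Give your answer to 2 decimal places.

The horizontal push has components F cos 21° = 38.2 × 0.9336 = 35.664 N up the incline and F sin 21° = 38.2 × 0.3584 = 13.691 N pressing into the surface.
The normal force is therefore N = mg cos 21° + F sin 21° = 44.831 + 13.691 = 58.522 N, and kinetic friction down the slope is μN = 0.24 × 58.522 = 14.045 N.
Along the incline: F cos 21° − mg sin 21° − μN = ma, so 35.664 − 17.210 − 14.045 = 4.9 a, giving a = 0.8998 m/s².

0.90 m/s²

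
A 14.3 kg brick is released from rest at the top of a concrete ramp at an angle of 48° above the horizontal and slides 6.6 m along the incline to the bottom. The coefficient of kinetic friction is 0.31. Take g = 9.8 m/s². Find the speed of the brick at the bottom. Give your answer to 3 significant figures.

8.32 m/s

The weight component along the incline is mg sin 48° = 104.144 N and the normal force is N = mg cos 48° = 93.772 N.
Friction up the slope is f = μN = 0.31 × 93.772 = 29.069 N, so the net downslope force is 104.144 − 29.069 = 75.075 N and a = 75.075 / 14.3 = 5.2500 m/s².
Starting from rest over a distance of 6.6 m, v² = 2aL = 2 × 5.2500 × 6.6 = 69.3000, so v = 8.3247 m/s.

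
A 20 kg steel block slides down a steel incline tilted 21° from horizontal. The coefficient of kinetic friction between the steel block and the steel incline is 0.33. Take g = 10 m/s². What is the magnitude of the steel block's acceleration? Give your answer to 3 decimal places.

Resolving the weight along the incline: the component pulling the steel block down the slope is mg sin 21° = 20 × 10 × 0.3584 = 71.680 N, and the normal force is N = mg cos 21° = 20 × 10 × 0.9336 = 186.720 N.
Kinetic friction acts up the slope with magnitude f = μN = 0.33 × 186.720 = 61.618 N.
Net force along the incline is 71.680 − 61.618 = 10.062 N, so a = 10.062 / 20 = 0.5031 m/s².

0.503 m/s²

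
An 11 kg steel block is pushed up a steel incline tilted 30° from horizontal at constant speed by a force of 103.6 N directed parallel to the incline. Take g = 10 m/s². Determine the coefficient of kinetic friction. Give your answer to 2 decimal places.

At constant speed ΣF = 0 along the incline. The applied 103.6 N acts up the slope; the weight component mg sin 30° = 55.000 N and kinetic friction μN both act down the slope.
So 103.6 = 55.000 + μ × 95.263, giving μ = (103.6 − 55.000) / 95.263 = 0.5102.

0.51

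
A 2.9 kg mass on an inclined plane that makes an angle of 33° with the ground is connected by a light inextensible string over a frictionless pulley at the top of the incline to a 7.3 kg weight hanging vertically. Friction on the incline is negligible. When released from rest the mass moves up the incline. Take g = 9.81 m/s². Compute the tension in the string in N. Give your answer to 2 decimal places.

31.45 N

For the mass on the incline: the weight component along the slope is m₁g sin 33° = 2.9 × 9.81 × 0.5446 = 15.493 N and the normal force is N = m₁g cos 33° = 23.859 N.
Newton's second law for the mass (up-slope positive): T − 15.493 = 2.9 a. For the hanging weight (downward positive): 7.3 × 9.81 − T = 7.3 a.
Adding the two equations eliminates T: 56.120 = 10.2 a, so a = 5.5020 m/s².
Then from the hanging weight's equation, T = 7.3 × (9.81 − 5.5020) = 31.448 N.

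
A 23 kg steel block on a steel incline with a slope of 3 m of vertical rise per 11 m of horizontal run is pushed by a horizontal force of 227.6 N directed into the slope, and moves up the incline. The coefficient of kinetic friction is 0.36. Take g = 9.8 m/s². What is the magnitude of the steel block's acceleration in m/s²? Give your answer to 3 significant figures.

The horizontal push has components F cos 15.26° = 227.6 × 0.9648 = 219.588 N up the incline and F sin 15.26° = 227.6 × 0.2631 = 59.882 N pressing into the surface.
The normal force is therefore N = mg cos 15.26° + F sin 15.26° = 217.466 + 59.882 = 277.348 N, and kinetic friction down the slope is μN = 0.36 × 277.348 = 99.845 N.
Along the incline: F cos 15.26° − mg sin 15.26° − μN = ma, so 219.588 − 59.303 − 99.845 = 23 a, giving a = 2.6278 m/s².

2.63 m/s²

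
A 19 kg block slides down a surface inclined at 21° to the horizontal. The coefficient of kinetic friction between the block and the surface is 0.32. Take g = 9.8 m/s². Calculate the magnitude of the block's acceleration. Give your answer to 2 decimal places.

Resolving the weight along the incline: the component pulling the block down the slope is mg sin 21° = 19 × 9.8 × 0.3584 = 66.734 N, and the normal force is N = mg cos 21° = 19 × 9.8 × 0.9336 = 173.836 N.
Kinetic friction acts up the slope with magnitude f = μN = 0.32 × 173.836 = 55.628 N.
Net force along the incline is 66.734 − 55.628 = 11.106 N, so a = 11.106 / 19 = 0.5845 m/s².

0.58 m/s²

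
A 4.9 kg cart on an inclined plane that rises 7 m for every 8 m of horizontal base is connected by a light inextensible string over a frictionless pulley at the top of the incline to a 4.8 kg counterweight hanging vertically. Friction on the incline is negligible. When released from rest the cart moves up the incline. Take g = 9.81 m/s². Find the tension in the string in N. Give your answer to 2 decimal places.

For the cart on the incline: the weight component along the slope is m₁g sin 41.19° = 4.9 × 9.81 × 0.6585 = 31.653 N and the normal force is N = m₁g cos 41.19° = 36.176 N.
Newton's second law for the cart (up-slope positive): T − 31.653 = 4.9 a. For the hanging counterweight (downward positive): 4.8 × 9.81 − T = 4.8 a.
Adding the two equations eliminates T: 15.435 = 9.7 a, so a = 1.5912 m/s².
Then from the hanging counterweight's equation, T = 4.8 × (9.81 − 1.5912) = 39.450 N.

39.45 N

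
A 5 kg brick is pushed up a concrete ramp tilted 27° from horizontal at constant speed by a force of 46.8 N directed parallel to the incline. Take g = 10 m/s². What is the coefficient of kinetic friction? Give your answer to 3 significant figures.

At constant speed ΣF = 0 along the incline. The applied 46.8 N acts up the slope; the weight component mg sin 27° = 22.700 N and kinetic friction μN both act down the slope.
So 46.8 = 22.700 + μ × 44.550, giving μ = (46.8 − 22.700) / 44.550 = 0.5410.

0.541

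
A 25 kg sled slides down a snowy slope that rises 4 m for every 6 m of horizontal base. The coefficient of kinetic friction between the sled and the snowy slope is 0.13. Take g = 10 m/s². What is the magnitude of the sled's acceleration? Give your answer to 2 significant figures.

Resolving the weight along the incline: the component pulling the sled down the slope is mg sin 33.69° = 25 × 10 × 0.5547 = 138.675 N, and the normal force is N = mg cos 33.69° = 25 × 10 × 0.8321 = 208.025 N.
Kinetic friction acts up the slope with magnitude f = μN = 0.13 × 208.025 = 27.043 N.
Net force along the incline is 138.675 − 27.043 = 111.632 N, so a = 111.632 / 25 = 4.4653 m/s².

4.5 m/s²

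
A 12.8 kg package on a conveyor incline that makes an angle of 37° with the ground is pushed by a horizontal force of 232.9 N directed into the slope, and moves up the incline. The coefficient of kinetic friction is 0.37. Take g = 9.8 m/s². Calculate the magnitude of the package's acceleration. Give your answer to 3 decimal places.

1.686 m/s²

The horizontal push has components F cos 37° = 232.9 × 0.7986 = 185.994 N up the incline and F sin 37° = 232.9 × 0.6018 = 140.159 N pressing into the surface.
The normal force is therefore N = mg cos 37° + F sin 37° = 100.176 + 140.159 = 240.335 N, and kinetic friction down the slope is μN = 0.37 × 240.335 = 88.924 N.
Along the incline: F cos 37° − mg sin 37° − μN = ma, so 185.994 − 75.490 − 88.924 = 12.8 a, giving a = 1.6859 m/s².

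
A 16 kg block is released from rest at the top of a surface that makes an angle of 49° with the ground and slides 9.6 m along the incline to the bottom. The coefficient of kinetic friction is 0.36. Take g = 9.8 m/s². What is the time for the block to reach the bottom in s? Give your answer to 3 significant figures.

The weight component along the incline is mg sin 49° = 118.338 N and the normal force is N = mg cos 49° = 102.870 N.
Friction up the slope is f = μN = 0.36 × 102.870 = 37.033 N, so the net downslope force is 118.338 − 37.033 = 81.305 N and a = 81.305 / 16 = 5.0816 m/s².
Starting from rest, L = ½at², so t = √(2L/a) = √(2 × 9.6 / 5.0816) = 1.9438 s.

1.94 s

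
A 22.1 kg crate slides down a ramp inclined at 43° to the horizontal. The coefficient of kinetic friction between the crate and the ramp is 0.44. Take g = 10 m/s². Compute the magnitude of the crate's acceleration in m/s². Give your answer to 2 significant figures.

Resolving the weight along the incline: the component pulling the crate down the slope is mg sin 43° = 22.1 × 10 × 0.6820 = 150.722 N, and the normal force is N = mg cos 43° = 22.1 × 10 × 0.7314 = 161.639 N.
Kinetic friction acts up the slope with magnitude f = μN = 0.44 × 161.639 = 71.121 N.
Net force along the incline is 150.722 − 71.121 = 79.601 N, so a = 79.601 / 22.1 = 3.6019 m/s².

3.6 m/s²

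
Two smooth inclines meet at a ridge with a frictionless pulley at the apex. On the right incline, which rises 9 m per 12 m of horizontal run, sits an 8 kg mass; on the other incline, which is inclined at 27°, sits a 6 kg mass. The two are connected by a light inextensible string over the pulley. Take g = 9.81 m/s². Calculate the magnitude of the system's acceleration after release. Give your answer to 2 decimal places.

1.45 m/s²

Resolve each weight along its own incline: the 8 kg mass has component 8 × 9.81 × sin 36.87° = 47.088 N down its slope, and the 6 kg mass has 6 × 9.81 × sin 27° = 26.722 N down its slope.
The 8 kg side's 47.088 N exceeds the other side's 26.722 N, so that mass slides down and the 6 kg mass slides up. Taking that direction as positive, Newton's second law for the whole system gives 47.088 − 26.722 = (8 + 6) a, so a = 20.366 / 14 = 1.4547 m/s².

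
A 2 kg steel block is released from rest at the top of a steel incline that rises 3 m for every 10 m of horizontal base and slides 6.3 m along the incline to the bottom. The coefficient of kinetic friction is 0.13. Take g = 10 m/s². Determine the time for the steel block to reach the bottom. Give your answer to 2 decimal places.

2.78 s

The weight component along the incline is mg sin 16.70° = 5.747 N and the normal force is N = mg cos 16.70° = 19.157 N.
Friction up the slope is f = μN = 0.13 × 19.157 = 2.490 N, so the net downslope force is 5.747 − 2.490 = 3.257 N and a = 3.257 / 2 = 1.6285 m/s².
Starting from rest, L = ½at², so t = √(2L/a) = √(2 × 6.3 / 1.6285) = 2.7816 s.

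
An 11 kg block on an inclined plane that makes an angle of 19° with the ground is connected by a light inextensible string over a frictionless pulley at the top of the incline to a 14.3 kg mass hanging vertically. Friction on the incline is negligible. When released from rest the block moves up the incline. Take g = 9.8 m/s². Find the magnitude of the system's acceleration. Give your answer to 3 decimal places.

For the block on the incline: the weight component along the slope is m₁g sin 19° = 11 × 9.8 × 0.3256 = 35.100 N and the normal force is N = m₁g cos 19° = 101.927 N.
Newton's second law for the block (up-slope positive): T − 35.100 = 11 a. For the hanging mass (downward positive): 14.3 × 9.8 − T = 14.3 a.
Adding the two equations eliminates T: 105.040 = 25.3 a, so a = 4.1518 m/s².

4.152 m/s²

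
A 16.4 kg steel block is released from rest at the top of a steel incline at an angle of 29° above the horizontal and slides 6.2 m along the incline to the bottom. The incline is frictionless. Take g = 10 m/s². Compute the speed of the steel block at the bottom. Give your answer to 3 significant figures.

The weight component along the incline is mg sin 29° = 79.509 N and the normal force is N = mg cos 29° = 143.438 N.
With no friction, a = g sin 29° = 4.8481 m/s².
Starting from rest over a distance of 6.2 m, v² = 2aL = 2 × 4.8481 × 6.2 = 60.1164, so v = 7.7535 m/s.

7.75 m/s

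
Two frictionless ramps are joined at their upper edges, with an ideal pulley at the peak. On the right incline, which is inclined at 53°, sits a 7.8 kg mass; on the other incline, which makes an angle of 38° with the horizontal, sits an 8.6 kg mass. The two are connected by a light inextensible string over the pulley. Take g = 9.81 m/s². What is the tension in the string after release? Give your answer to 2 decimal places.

56.75 N

Resolve each weight along its own incline: the 7.8 kg mass has component 7.8 × 9.81 × sin 53° = 61.110 N down its slope, and the 8.6 kg mass has 8.6 × 9.81 × sin 38° = 51.941 N down its slope.
The 7.8 kg side's 61.110 N exceeds the other side's 51.941 N, so that mass slides down and the 8.6 kg mass slides up. Taking that direction as positive, Newton's second law for the whole system gives 61.110 − 51.941 = (7.8 + 8.6) a, so a = 9.169 / 16.4 = 0.5591 m/s².
For the 8.6 kg mass (up-slope positive): T − 51.941 = 8.6 × 0.5591, so T = 56.749 N.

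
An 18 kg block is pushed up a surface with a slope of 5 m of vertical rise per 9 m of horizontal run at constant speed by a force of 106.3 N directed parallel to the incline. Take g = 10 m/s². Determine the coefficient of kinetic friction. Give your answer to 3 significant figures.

At constant speed ΣF = 0 along the incline. The applied 106.3 N acts up the slope; the weight component mg sin 29.05° = 87.416 N and kinetic friction μN both act down the slope.
So 106.3 = 87.416 + μ × 157.348, giving μ = (106.3 − 87.416) / 157.348 = 0.1200.

0.120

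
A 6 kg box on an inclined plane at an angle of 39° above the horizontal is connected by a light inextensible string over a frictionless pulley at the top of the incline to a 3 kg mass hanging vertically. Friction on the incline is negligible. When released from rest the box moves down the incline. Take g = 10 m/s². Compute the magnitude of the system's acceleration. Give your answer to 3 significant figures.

0.862 m/s²

For the box on the incline: the weight component along the slope is m₁g sin 39° = 6 × 10 × 0.6293 = 37.758 N and the normal force is N = m₁g cos 39° = 46.629 N.
Newton's second law for the box (down-slope positive): 37.758 − T = 6 a. For the hanging mass (upward positive): T − 3 × 10 = 3 a.
Adding the two equations eliminates T: 7.758 = 9 a, so a = 0.8620 m/s².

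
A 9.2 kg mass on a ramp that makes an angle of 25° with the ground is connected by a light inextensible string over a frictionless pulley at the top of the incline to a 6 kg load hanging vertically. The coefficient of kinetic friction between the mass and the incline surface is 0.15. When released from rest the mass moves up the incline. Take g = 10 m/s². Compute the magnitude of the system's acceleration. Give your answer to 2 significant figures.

For the mass on the incline: the weight component along the slope is m₁g sin 25° = 9.2 × 10 × 0.4226 = 38.879 N and the normal force is N = m₁g cos 25° = 83.380 N.
Kinetic friction opposes the mass's motion up the incline: f = μN = 0.15 × 83.380 = 12.507 N acting down the slope.
Newton's second law for the mass (up-slope positive): T − 38.879 − 12.507 = 9.2 a. For the hanging load (downward positive): 6 × 10 − T = 6 a.
Adding the two equations eliminates T: 8.614 = 15.2 a, so a = 0.5667 m/s².

0.57 m/s²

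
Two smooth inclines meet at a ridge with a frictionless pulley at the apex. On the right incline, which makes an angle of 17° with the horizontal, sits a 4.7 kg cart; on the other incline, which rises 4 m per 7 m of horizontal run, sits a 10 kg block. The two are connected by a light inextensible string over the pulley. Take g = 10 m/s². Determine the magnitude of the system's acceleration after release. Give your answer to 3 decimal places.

2.440 m/s²

Resolve each weight along its own incline: the 4.7 kg mass has component 4.7 × 10 × sin 17° = 13.741 N down its slope, and the 10 kg mass has 10 × 10 × sin 29.74° = 49.614 N down its slope.
The 10 kg side's 49.614 N exceeds the other side's 13.741 N, so that mass slides down and the 4.7 kg mass slides up. Taking that direction as positive, Newton's second law for the whole system gives 49.614 − 13.741 = (4.7 + 10) a, so a = 35.873 / 14.7 = 2.4403 m/s².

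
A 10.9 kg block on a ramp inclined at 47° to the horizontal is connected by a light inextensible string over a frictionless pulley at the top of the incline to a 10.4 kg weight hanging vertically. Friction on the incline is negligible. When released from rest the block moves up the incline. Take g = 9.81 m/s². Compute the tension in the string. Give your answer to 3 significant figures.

90.4 N

For the block on the incline: the weight component along the slope is m₁g sin 47° = 10.9 × 9.81 × 0.7314 = 78.208 N and the normal force is N = m₁g cos 47° = 72.925 N.
Newton's second law for the block (up-slope positive): T − 78.208 = 10.9 a. For the hanging weight (downward positive): 10.4 × 9.81 − T = 10.4 a.
Adding the two equations eliminates T: 23.816 = 21.3 a, so a = 1.1181 m/s².
Then from the hanging weight's equation, T = 10.4 × (9.81 − 1.1181) = 90.396 N.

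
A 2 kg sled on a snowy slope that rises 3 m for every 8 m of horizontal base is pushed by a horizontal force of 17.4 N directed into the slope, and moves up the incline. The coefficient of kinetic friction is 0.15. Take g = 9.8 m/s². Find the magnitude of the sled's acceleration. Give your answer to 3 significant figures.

The horizontal push has components F cos 20.56° = 17.4 × 0.9363 = 16.292 N up the incline and F sin 20.56° = 17.4 × 0.3511 = 6.109 N pressing into the surface.
The normal force is therefore N = mg cos 20.56° + F sin 20.56° = 18.351 + 6.109 = 24.460 N, and kinetic friction down the slope is μN = 0.15 × 24.460 = 3.669 N.
Along the incline: F cos 20.56° − mg sin 20.56° − μN = ma, so 16.292 − 6.882 − 3.669 = 2 a, giving a = 2.8705 m/s².

2.87 m/s²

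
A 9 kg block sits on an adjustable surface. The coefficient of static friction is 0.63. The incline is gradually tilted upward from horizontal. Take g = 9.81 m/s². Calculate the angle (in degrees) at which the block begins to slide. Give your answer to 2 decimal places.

At the threshold of sliding, static friction is at its maximum μ_s N and exactly balances the weight component along the incline: mg sin θ = μ_s mg cos θ.
Hence tan θ = μ_s = 0.63, so θ = arctan(0.63) = 32.2109°.

32.21°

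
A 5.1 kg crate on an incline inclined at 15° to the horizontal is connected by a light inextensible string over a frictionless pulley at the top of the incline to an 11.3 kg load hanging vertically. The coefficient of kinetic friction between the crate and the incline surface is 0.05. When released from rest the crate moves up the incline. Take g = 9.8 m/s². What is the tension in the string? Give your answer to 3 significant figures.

For the crate on the incline: the weight component along the slope is m₁g sin 15° = 5.1 × 9.8 × 0.2588 = 12.935 N and the normal force is N = m₁g cos 15° = 48.277 N.
Kinetic friction opposes the crate's motion up the incline: f = μN = 0.05 × 48.277 = 2.414 N acting down the slope.
Newton's second law for the crate (up-slope positive): T − 12.935 − 2.414 = 5.1 a. For the hanging load (downward positive): 11.3 × 9.8 − T = 11.3 a.
Adding the two equations eliminates T: 95.391 = 16.4 a, so a = 5.8165 m/s².
Then from the hanging load's equation, T = 11.3 × (9.8 − 5.8165) = 45.014 N.

45.0 N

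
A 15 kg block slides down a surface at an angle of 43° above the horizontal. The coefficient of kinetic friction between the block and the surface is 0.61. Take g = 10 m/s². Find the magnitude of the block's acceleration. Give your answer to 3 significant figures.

2.36 m/s²

Resolving the weight along the incline: the component pulling the block down the slope is mg sin 43° = 15 × 10 × 0.6820 = 102.300 N, and the normal force is N = mg cos 43° = 15 × 10 × 0.7314 = 109.710 N.
Kinetic friction acts up the slope with magnitude f = μN = 0.61 × 109.710 = 66.923 N.
Net force along the incline is 102.300 − 66.923 = 35.377 N, so a = 35.377 / 15 = 2.3585 m/s².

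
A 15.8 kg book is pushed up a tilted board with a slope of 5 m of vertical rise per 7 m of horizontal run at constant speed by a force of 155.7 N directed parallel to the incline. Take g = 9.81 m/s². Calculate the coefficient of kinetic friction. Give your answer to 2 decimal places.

At constant speed ΣF = 0 along the incline. The applied 155.7 N acts up the slope; the weight component mg sin 35.54° = 90.091 N and kinetic friction μN both act down the slope.
So 155.7 = 90.091 + μ × 126.127, giving μ = (155.7 − 90.091) / 126.127 = 0.5202.

0.52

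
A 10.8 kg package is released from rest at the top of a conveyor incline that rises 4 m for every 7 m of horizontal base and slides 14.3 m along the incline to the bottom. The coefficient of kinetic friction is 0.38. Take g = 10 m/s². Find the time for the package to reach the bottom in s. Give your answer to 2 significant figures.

The weight component along the incline is mg sin 29.74° = 53.583 N and the normal force is N = mg cos 29.74° = 93.770 N.
Friction up the slope is f = μN = 0.38 × 93.770 = 35.633 N, so the net downslope force is 53.583 − 35.633 = 17.950 N and a = 17.950 / 10.8 = 1.6620 m/s².
Starting from rest, L = ½at², so t = √(2L/a) = √(2 × 14.3 / 1.6620) = 4.1483 s.

4.1 s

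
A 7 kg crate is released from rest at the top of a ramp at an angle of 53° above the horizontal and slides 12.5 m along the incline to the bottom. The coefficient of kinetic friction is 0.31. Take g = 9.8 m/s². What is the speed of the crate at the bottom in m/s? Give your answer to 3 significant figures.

The weight component along the incline is mg sin 53° = 54.786 N and the normal force is N = mg cos 53° = 41.285 N.
Friction up the slope is f = μN = 0.31 × 41.285 = 12.798 N, so the net downslope force is 54.786 − 12.798 = 41.988 N and a = 41.988 / 7 = 5.9983 m/s².
Starting from rest over a distance of 12.5 m, v² = 2aL = 2 × 5.9983 × 12.5 = 149.9575, so v = 12.2457 m/s.

12.2 m/s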